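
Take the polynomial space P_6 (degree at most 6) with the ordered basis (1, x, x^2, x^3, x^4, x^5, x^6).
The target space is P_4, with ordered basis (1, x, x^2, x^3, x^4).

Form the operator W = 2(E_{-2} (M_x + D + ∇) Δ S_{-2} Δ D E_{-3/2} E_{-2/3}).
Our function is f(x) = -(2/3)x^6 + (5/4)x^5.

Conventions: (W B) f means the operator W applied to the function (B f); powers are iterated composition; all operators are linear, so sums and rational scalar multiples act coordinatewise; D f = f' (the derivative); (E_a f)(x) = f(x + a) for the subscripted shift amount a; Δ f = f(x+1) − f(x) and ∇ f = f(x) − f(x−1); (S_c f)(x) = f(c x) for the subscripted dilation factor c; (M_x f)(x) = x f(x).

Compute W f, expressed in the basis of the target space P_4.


g(x) = -2560x^4 + 9040x^3 - (77440/3)x^2 + (788945/27)x - 350290/27

E_{-2/3} f = -(2/3)x^6 + (47/12)x^5 - (155/18)x^4 + (770/81)x^3 - (460/81)x^2 + (428/243)x - 488/2187
E_{-3/2} E_{-2/3} f = -(2/3)x^6 + (119/12)x^5 - (4355/72)x^4 + (125905/648)x^3 - (450385/1296)x^2 + (5112419/15552)x - 36015421/279936
D E_{-3/2} E_{-2/3} f = -4x^5 + (595/12)x^4 - (4355/18)x^3 + (125905/216)x^2 - (450385/648)x + 5112419/15552
Δ (D E_{-3/2} E_{-2/3}) f = -20x^4 + (475/3)x^3 - (1405/3)x^2 + (66775/108)x - 24989/81
S_{-2} Δ (D E_{-3/2} E_{-2/3}) f = -320x^4 - (3800/3)x^3 - (5620/3)x^2 - (66775/54)x - 24989/81
Δ S_{-2} Δ (D E_{-3/2} E_{-2/3}) f = -1280x^3 - 5720x^2 - (26480/3)x - 253615/54
M_x (Δ S_{-2} Δ D E_{-3/2} E_{-2/3}) f = -1280x^4 - 5720x^3 - (26480/3)x^2 - (253615/54)x
D (Δ S_{-2} Δ D E_{-3/2} E_{-2/3}) f = -3840x^2 - 11440x - 26480/3
∇ (Δ S_{-2} Δ D E_{-3/2} E_{-2/3}) f = -3840x^2 - 7600x - 13160/3
(M_x + D + ∇) (Δ S_{-2} Δ D E_{-3/2} E_{-2/3}) f = -1280x^4 - 5720x^3 - (49520/3)x^2 - (1281775/54)x - 39640/3
E_{-2} (M_x + D + ∇) (Δ S_{-2} Δ D E_{-3/2} E_{-2/3}) f = -1280x^4 + 4520x^3 - (38720/3)x^2 + (788945/54)x - 175145/27
(2(E_{-2} (M_x + D + ∇) Δ S_{-2} Δ D E_{-3/2} E_{-2/3})) f = -2560x^4 + 9040x^3 - (77440/3)x^2 + (788945/27)x - 350290/27


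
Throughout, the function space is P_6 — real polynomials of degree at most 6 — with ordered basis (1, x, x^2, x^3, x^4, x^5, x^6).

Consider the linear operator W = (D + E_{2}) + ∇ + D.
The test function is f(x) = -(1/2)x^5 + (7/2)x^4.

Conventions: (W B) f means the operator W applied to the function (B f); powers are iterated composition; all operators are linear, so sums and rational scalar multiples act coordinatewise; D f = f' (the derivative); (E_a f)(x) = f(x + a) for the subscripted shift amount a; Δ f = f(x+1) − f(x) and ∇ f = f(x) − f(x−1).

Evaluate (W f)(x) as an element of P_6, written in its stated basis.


the result is g(x) = -(1/2)x^5 - 9x^4 + 55x^3 + 18x^2 + (177/2)x + 36

D f = -(5/2)x^4 + 14x^3
E_{2} f = -(1/2)x^5 - (3/2)x^4 + 8x^3 + 44x^2 + 72x + 40
(D + E_{2}) f = -(1/2)x^5 - 4x^4 + 22x^3 + 44x^2 + 72x + 40
∇ f = -(5/2)x^4 + 19x^3 - 26x^2 + (33/2)x - 4
D f = -(5/2)x^4 + 14x^3
((D + E_{2}) + ∇ + D) f = -(1/2)x^5 - 9x^4 + 55x^3 + 18x^2 + (177/2)x + 36


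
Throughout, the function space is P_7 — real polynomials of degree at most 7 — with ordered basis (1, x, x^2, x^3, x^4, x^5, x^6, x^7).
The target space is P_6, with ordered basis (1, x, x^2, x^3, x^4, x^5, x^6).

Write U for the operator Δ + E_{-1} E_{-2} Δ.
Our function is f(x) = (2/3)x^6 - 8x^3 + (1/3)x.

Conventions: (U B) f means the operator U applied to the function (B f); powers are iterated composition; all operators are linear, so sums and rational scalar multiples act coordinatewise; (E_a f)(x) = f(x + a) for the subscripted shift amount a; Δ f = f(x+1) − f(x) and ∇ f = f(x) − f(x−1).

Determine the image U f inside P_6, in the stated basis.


the image equals g(x) = 8x^5 - 40x^4 + (800/3)x^3 - 688x^2 + 944x - 602

Δ f = 4x^5 + 10x^4 + (40/3)x^3 - 14x^2 - 20x - 7
Δ f = 4x^5 + 10x^4 + (40/3)x^3 - 14x^2 - 20x - 7
E_{-2} Δ f = 4x^5 - 30x^4 + (280/3)x^3 - 174x^2 + 196x - 293/3
E_{-1} E_{-2} Δ f = 4x^5 - 50x^4 + (760/3)x^3 - 674x^2 + 964x - 595
(Δ + E_{-1} E_{-2} Δ) f = 8x^5 - 40x^4 + (800/3)x^3 - 688x^2 + 944x - 602


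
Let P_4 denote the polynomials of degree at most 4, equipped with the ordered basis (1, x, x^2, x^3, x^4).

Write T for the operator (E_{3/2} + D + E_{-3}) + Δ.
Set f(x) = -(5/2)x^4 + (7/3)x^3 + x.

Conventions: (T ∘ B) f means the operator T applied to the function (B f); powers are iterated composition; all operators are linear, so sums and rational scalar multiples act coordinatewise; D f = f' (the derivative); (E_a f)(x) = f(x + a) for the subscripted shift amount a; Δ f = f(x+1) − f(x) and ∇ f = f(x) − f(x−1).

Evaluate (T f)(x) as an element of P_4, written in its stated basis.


E_{3/2} f = -(5/2)x^4 - (38/3)x^3 - (93/4)x^2 - 17x - 105/32
D f = -10x^3 + 7x^2 + 1
E_{-3} f = -(5/2)x^4 + (97/3)x^3 - 156x^2 + 334x - 537/2
(E_{3/2} + D + E_{-3}) f = -5x^4 + (29/3)x^3 - (689/4)x^2 + 317x - 8665/32
Δ f = -10x^3 - 8x^2 - 3x + 5/6
((E_{3/2} + D + E_{-3}) + Δ) f = -5x^4 - (1/3)x^3 - (721/4)x^2 + 314x - 25915/96

g(x) = -5x^4 - (1/3)x^3 - (721/4)x^2 + 314x - 25915/96


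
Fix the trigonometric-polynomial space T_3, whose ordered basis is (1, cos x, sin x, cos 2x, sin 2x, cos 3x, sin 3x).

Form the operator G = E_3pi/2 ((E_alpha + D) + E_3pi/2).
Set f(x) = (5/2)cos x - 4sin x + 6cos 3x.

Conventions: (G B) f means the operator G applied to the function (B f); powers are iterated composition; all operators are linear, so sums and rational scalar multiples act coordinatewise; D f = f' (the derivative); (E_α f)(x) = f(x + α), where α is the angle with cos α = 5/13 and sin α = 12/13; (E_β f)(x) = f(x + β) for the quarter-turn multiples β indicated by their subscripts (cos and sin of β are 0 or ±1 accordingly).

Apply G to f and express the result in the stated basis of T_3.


E_alpha f = -(71/26)cos x - (50/13)sin x - (12210/2197)cos 3x + (4968/2197)sin 3x
D f = -4cos x - (5/2)sin x - 18sin 3x
(E_alpha + D) f = -(175/26)cos x - (165/26)sin x - (12210/2197)cos 3x - (34578/2197)sin 3x
E_3pi/2 f = 4cos x + (5/2)sin x - 6sin 3x
((E_alpha + D) + E_3pi/2) f = -(71/26)cos x - (50/13)sin x - (12210/2197)cos 3x - (47760/2197)sin 3x
E_3pi/2 ((E_alpha + D) + E_3pi/2) f = (50/13)cos x - (71/26)sin x - (47760/2197)cos 3x + (12210/2197)sin 3x

g(x) = (50/13)cos x - (71/26)sin x - (47760/2197)cos 3x + (12210/2197)sin 3x


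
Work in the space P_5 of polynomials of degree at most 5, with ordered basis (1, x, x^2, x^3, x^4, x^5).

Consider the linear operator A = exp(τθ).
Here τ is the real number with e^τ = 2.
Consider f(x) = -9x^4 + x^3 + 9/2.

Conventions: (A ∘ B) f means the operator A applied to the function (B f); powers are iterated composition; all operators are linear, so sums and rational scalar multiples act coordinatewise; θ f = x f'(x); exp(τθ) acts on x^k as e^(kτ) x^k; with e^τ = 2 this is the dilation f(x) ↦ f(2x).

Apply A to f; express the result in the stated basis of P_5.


the result is g(x) = -144x^4 + 8x^3 + 9/2

exp(τθ) x^k = e^(kτ) x^k; with e^τ = 2 this sends x^k to 2^k x^k
x^3 ↦ 8 x^3
x^4 ↦ 16 x^4
applying this coordinatewise to f: exp(τθ) f = -144x^4 + 8x^3 + 9/2


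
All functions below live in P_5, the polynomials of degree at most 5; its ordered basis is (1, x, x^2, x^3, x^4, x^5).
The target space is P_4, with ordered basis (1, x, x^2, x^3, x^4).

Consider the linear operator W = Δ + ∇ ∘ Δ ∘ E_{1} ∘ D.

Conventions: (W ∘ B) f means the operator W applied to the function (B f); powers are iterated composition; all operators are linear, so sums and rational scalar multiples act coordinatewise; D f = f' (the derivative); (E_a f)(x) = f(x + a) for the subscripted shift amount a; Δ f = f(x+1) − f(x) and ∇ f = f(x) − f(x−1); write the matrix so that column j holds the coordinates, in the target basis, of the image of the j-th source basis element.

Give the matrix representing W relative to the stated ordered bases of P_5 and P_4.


image of 1: 0
image of x: 1
image of x^2: 2x + 1
image of x^3: 3x^2 + 3x + 7
image of x^4: 4x^3 + 6x^2 + 28x + 25
image of x^5: 5x^4 + 10x^3 + 70x^2 + 125x + 71
each image's coordinates form column j of the matrix

the matrix is [[0, 1, 1, 7, 25, 71]; [0, 0, 2, 3, 28, 125]; [0, 0, 0, 3, 6, 70]; [0, 0, 0, 0, 4, 10]; [0, 0, 0, 0, 0, 5]] (rows listed top to bottom)


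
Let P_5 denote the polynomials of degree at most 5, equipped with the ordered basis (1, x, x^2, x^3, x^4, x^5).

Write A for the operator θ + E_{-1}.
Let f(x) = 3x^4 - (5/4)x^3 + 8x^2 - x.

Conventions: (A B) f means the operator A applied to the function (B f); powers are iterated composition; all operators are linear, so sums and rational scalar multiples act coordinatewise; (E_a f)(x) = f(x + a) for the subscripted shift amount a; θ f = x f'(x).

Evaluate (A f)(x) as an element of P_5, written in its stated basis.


θ f = 12x^4 - (15/4)x^3 + 16x^2 - x
E_{-1} f = 3x^4 - (53/4)x^3 + (119/4)x^2 - (131/4)x + 53/4
(θ + E_{-1}) f = 15x^4 - 17x^3 + (183/4)x^2 - (135/4)x + 53/4

g(x) = 15x^4 - 17x^3 + (183/4)x^2 - (135/4)x + 53/4


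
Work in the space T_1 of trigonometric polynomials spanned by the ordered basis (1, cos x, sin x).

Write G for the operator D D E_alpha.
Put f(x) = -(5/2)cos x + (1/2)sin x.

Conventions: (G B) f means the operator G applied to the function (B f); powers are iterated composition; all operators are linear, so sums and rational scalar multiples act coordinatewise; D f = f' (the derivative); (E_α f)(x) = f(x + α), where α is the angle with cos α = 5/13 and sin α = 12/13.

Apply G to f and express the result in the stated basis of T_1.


E_alpha f = -(1/2)cos x + (5/2)sin x
D E_alpha f = (5/2)cos x + (1/2)sin x
D D E_alpha f = (1/2)cos x - (5/2)sin x

g(x) = (1/2)cos x - (5/2)sin x


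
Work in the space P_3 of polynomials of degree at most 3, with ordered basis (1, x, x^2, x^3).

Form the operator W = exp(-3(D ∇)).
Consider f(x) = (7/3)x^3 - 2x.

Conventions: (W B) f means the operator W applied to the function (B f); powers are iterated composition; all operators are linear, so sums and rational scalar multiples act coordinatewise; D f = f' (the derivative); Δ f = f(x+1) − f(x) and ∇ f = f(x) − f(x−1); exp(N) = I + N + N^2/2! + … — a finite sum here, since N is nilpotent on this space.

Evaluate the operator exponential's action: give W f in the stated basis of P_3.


the result is g(x) = (7/3)x^3 - 44x + 21

order-1 term: -42x + 21
the series for exp(-3(D ∇)) f terminates at order 1
exp(-3(D ∇)) f = (7/3)x^3 - 44x + 21


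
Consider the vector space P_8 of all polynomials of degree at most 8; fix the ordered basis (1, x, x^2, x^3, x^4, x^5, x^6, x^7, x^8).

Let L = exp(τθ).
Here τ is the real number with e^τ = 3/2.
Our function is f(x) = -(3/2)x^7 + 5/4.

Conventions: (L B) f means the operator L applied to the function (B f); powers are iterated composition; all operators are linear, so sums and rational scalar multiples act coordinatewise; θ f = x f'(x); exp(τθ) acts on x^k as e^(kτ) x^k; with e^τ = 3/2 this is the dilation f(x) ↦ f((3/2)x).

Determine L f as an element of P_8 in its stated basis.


the result is g(x) = -(6561/256)x^7 + 5/4

exp(τθ) x^k = e^(kτ) x^k; with e^τ = 3/2 this sends x^k to (3/2)^k x^k
x^7 ↦ 2187/128 x^7
applying this coordinatewise to f: exp(τθ) f = -(6561/256)x^7 + 5/4


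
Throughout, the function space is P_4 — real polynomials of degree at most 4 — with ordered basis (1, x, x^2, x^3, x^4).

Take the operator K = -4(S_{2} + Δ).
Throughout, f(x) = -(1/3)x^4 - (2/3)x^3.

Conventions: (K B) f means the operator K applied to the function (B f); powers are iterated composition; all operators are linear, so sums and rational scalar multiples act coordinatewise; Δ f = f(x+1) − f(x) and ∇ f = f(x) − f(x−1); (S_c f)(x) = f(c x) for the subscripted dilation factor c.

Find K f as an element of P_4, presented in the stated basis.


S_{2} f = -(16/3)x^4 - (16/3)x^3
Δ f = -(4/3)x^3 - 4x^2 - (10/3)x - 1
(S_{2} + Δ) f = -(16/3)x^4 - (20/3)x^3 - 4x^2 - (10/3)x - 1
(-4(S_{2} + Δ)) f = (64/3)x^4 + (80/3)x^3 + 16x^2 + (40/3)x + 4

g(x) = (64/3)x^4 + (80/3)x^3 + 16x^2 + (40/3)x + 4


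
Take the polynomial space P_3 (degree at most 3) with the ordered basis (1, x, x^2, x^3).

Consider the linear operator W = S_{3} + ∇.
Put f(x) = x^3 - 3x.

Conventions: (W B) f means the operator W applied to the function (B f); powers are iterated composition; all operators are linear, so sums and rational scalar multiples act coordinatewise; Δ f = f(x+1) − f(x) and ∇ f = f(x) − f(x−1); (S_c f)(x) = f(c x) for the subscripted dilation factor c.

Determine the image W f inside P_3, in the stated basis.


the image equals g(x) = 27x^3 + 3x^2 - 12x - 2

S_{3} f = 27x^3 - 9x
∇ f = 3x^2 - 3x - 2
(S_{3} + ∇) f = 27x^3 + 3x^2 - 12x - 2


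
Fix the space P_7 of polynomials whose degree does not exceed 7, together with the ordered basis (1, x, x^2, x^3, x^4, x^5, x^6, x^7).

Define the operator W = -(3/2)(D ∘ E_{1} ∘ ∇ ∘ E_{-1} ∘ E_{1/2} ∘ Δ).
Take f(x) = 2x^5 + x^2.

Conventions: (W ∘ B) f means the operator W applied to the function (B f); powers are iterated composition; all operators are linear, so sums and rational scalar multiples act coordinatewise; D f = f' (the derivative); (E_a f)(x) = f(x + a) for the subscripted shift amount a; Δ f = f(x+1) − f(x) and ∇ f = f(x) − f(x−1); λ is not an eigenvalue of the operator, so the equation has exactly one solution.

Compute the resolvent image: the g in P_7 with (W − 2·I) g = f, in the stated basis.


write g with unknown coordinates in the stated basis and equate coefficients in (W − 2·I) g = f
solving from the highest basis element down gives g = -x^5 + (89/2)x^2 + 45x + 75/4
check: W g = 90x^2 + 90x + 75/2
so W g − 2·g = 2x^5 + x^2 = f ✓

g(x) = -x^5 + (89/2)x^2 + 45x + 75/4


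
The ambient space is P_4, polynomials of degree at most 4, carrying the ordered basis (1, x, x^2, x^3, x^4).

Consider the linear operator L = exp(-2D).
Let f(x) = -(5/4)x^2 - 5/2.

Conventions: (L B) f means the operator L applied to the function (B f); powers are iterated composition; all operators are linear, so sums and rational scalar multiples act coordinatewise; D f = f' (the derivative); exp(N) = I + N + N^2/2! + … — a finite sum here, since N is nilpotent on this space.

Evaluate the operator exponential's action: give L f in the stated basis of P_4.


g(x) = -(5/4)x^2 + 5x - 15/2

order-1 term: 5x
order-2 term: -5
the series for exp(-2D) f terminates at order 2
exp(-2D) f = -(5/4)x^2 + 5x - 15/2


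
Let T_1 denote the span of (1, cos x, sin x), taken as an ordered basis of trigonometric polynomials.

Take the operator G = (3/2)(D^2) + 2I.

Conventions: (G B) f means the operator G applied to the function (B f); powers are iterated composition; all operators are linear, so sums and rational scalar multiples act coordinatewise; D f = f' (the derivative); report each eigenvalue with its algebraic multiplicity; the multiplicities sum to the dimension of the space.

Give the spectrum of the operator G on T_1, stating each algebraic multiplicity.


λ = 1/2 (multiplicity 2), λ = 2 (multiplicity 1)

image of 1: 2
image of cos x: (1/2)cos x
image of sin x: (1/2)sin x
the matrix is diagonal; its diagonal is (2, 1/2, 1/2)
for a triangular matrix the eigenvalues are the diagonal entries, with algebraic multiplicity their repetition count


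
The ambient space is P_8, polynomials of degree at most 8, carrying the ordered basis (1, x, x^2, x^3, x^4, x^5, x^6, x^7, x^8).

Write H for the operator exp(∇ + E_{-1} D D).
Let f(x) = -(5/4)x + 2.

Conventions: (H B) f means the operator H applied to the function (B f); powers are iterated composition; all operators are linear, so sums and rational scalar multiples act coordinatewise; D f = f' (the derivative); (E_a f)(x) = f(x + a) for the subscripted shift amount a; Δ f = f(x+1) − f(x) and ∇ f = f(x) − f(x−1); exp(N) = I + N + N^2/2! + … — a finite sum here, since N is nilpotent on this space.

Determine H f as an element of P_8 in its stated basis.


the result is g(x) = -(5/4)x + 3/4

order-1 term: -5/4
the series for exp(∇ + E_{-1} D D) f terminates at order 1
exp(∇ + E_{-1} D D) f = -(5/4)x + 3/4


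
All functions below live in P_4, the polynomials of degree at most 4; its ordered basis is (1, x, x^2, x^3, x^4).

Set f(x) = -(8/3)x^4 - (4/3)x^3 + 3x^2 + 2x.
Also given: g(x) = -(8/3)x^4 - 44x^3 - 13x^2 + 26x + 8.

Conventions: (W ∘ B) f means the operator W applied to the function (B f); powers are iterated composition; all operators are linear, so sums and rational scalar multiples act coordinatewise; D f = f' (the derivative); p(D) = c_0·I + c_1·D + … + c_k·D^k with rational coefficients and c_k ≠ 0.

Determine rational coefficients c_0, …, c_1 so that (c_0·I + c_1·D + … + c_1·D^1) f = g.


c_0 = 1, c_1 = 4

D^0 f = -(8/3)x^4 - (4/3)x^3 + 3x^2 + 2x
D^1 f = -(32/3)x^3 - 4x^2 + 6x + 2
matching coefficients of g against c_0 f + c_1 Df + … from the top degree down determines the c_i
solution: c_0 = 1, c_1 = 4


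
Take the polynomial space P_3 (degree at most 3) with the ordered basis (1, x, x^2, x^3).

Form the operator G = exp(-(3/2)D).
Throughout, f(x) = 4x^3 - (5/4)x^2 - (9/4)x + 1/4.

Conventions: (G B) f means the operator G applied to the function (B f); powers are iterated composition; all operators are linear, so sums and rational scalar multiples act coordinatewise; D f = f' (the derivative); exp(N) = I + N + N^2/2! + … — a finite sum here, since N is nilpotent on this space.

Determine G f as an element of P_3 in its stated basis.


order-1 term: -18x^2 + (15/4)x + 27/8
order-2 term: 27x - 45/16
order-3 term: -27/2
the series for exp(-(3/2)D) f terminates at order 3
exp(-(3/2)D) f = 4x^3 - (77/4)x^2 + (57/2)x - 203/16

the result is g(x) = 4x^3 - (77/4)x^2 + (57/2)x - 203/16


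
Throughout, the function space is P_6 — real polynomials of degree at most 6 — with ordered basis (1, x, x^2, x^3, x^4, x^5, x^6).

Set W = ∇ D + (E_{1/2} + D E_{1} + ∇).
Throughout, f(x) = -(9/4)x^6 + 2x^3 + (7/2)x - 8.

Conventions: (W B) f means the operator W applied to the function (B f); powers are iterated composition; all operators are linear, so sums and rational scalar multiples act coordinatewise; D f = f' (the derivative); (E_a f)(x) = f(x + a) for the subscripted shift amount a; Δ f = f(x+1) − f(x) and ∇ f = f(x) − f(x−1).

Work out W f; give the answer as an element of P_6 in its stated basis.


the image equals g(x) = -(9/4)x^6 - (135/4)x^5 - (1755/16)x^4 - (389/8)x^3 - (14295/64)x^2 + (581/64)x - 5577/256

D f = -(27/2)x^5 + 6x^2 + 7/2
∇ D f = -(135/2)x^4 + 135x^3 - 135x^2 + (159/2)x - 39/2
E_{1/2} f = -(9/4)x^6 - (27/4)x^5 - (135/16)x^4 - (29/8)x^3 + (57/64)x^2 + (293/64)x - 1545/256
E_{1} f = -(9/4)x^6 - (27/2)x^5 - (135/4)x^4 - 43x^3 - (111/4)x^2 - 4x - 19/4
D E_{1} f = -(27/2)x^5 - (135/2)x^4 - 135x^3 - 129x^2 - (111/2)x - 4
∇ f = -(27/2)x^5 + (135/4)x^4 - 45x^3 + (159/4)x^2 - (39/2)x + 31/4
(E_{1/2} + D E_{1} + ∇) f = -(9/4)x^6 - (135/4)x^5 - (675/16)x^4 - (1469/8)x^3 - (5655/64)x^2 - (4507/64)x - 585/256
(∇ D + (E_{1/2} + D E_{1} + ∇)) f = -(9/4)x^6 - (135/4)x^5 - (1755/16)x^4 - (389/8)x^3 - (14295/64)x^2 + (581/64)x - 5577/256


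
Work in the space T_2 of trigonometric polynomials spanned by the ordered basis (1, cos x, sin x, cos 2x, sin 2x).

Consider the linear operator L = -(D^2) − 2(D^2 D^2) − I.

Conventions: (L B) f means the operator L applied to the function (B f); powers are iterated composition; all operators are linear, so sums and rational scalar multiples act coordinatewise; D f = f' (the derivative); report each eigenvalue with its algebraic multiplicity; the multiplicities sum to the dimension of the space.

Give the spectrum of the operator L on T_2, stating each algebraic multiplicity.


image of 1: -1
image of cos x: -2cos x
image of sin x: -2sin x
image of cos 2x: -29cos 2x
image of sin 2x: -29sin 2x
the matrix is diagonal; its diagonal is (-1, -2, -2, -29, -29)
for a triangular matrix the eigenvalues are the diagonal entries, with algebraic multiplicity their repetition count

λ = -29 (multiplicity 2), λ = -2 (multiplicity 2), λ = -1 (multiplicity 1)


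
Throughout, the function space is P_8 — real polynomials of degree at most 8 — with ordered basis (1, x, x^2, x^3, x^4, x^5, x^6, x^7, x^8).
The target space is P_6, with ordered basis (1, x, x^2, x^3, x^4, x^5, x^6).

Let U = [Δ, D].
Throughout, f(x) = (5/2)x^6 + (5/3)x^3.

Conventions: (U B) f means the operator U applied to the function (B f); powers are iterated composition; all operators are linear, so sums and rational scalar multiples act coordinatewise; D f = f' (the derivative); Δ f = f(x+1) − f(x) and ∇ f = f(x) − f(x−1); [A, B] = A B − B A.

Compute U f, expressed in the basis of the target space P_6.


D f = 15x^5 + 5x^2
Δ D f = 75x^4 + 150x^3 + 150x^2 + 85x + 20
Δ f = 15x^5 + (75/2)x^4 + 50x^3 + (85/2)x^2 + 20x + 25/6
D Δ f = 75x^4 + 150x^3 + 150x^2 + 85x + 20
[Δ, D] f = 0

g(x) = 0


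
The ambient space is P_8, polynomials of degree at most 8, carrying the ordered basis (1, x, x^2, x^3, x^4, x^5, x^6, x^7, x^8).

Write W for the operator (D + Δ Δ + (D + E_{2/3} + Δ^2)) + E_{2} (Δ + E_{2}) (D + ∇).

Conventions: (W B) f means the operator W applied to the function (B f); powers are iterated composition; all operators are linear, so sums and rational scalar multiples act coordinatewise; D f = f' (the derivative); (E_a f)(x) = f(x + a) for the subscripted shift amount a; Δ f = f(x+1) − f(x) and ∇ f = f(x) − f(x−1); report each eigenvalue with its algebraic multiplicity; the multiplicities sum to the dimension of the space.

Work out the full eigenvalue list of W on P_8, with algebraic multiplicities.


image of 1: 1
image of x: x + 14/3
image of x^2: x^2 + (28/3)x + 211/9
image of x^3: x^3 + 14x^2 + (211/3)x + 3356/27
image of x^4: x^4 + (56/3)x^3 + (422/3)x^2 + (13424/27)x + 47401/81
image of x^5: x^5 + (70/3)x^4 + (2110/9)x^3 + (33560/27)x^2 + (237005/81)x + 638150/243
image of x^6: x^6 + 28x^5 + (1055/3)x^4 + (67120/27)x^3 + (237005/27)x^2 + (1276300/81)x + 8385751/729
image of x^7: x^7 + (98/3)x^6 + (1477/3)x^5 + (117460/27)x^4 + (1659035/81)x^3 + (4467050/81)x^2 + (58700257/729)x + 108711524/2187
image of x^8: x^8 + (112/3)x^7 + (5908/9)x^6 + (187936/27)x^5 + (3318070/81)x^4 + (35736400/243)x^3 + (234801028/729)x^2 + (869692192/2187)x + 1397998453/6561
the matrix is upper triangular; its diagonal is (1, 1, 1, 1, 1, 1, 1, 1, 1)
for a triangular matrix the eigenvalues are the diagonal entries, with algebraic multiplicity their repetition count

λ = 1 (multiplicity 9)


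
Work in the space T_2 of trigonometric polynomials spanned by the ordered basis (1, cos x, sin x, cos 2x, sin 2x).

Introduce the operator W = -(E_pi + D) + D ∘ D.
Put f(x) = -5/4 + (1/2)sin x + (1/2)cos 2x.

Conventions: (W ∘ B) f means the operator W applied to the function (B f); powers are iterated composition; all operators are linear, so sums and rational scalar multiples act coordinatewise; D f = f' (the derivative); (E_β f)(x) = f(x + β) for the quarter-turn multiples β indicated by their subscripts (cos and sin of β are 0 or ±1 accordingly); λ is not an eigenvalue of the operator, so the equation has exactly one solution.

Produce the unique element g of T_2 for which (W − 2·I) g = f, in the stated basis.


write g with unknown coordinates in the stated basis and equate coefficients in (W − 2·I) g = f
solving from the highest basis element down gives g = 5/12 + (1/10)cos x - (1/5)sin x - (7/106)cos 2x - (1/53)sin 2x
check: W g = -5/12 + (1/5)cos x + (1/10)sin x + (39/106)cos 2x - (2/53)sin 2x
so W g − 2·g = -5/4 + (1/2)sin x + (1/2)cos 2x = f ✓

the image equals g(x) = 5/12 + (1/10)cos x - (1/5)sin x - (7/106)cos 2x - (1/53)sin 2x


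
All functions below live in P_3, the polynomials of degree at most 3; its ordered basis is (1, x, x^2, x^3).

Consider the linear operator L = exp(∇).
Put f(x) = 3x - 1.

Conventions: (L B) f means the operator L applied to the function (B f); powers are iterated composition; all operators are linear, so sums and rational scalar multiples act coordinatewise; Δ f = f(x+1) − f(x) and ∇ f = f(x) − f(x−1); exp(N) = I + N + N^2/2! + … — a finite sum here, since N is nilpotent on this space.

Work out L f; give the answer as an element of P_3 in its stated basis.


g(x) = 3x + 2

order-1 term: 3
the series for exp(∇) f terminates at order 1
exp(∇) f = 3x + 2


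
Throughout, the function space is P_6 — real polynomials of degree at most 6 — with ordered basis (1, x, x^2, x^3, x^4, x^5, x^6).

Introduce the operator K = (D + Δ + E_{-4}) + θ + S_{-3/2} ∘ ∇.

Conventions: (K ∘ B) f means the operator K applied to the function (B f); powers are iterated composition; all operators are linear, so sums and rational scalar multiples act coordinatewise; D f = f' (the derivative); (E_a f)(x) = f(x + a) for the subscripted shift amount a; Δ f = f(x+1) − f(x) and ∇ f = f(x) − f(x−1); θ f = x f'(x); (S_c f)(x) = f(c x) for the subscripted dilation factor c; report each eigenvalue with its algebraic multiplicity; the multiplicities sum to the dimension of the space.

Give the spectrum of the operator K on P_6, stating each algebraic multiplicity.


λ = 1 (multiplicity 1), λ = 2 (multiplicity 1), λ = 3 (multiplicity 1), λ = 4 (multiplicity 1), λ = 5 (multiplicity 1), λ = 6 (multiplicity 1), λ = 7 (multiplicity 1)

image of 1: 1
image of x: 2x - 1
image of x^2: 3x^2 - 7x + 16
image of x^3: 4x^3 + (3/4)x^2 + (111/2)x - 62
image of x^4: 5x^4 - (43/2)x^3 + (177/2)x^2 - 258x + 256
image of x^5: 6x^5 + (245/16)x^4 + (815/4)x^3 - (1215/2)x^2 + (2585/2)x - 1022
image of x^6: 7x^6 - (921/16)x^5 + (2865/16)x^4 - (2655/2)x^3 + (15285/4)x^2 - 6147x + 4096
the matrix is upper triangular; its diagonal is (1, 2, 3, 4, 5, 6, 7)
for a triangular matrix the eigenvalues are the diagonal entries, with algebraic multiplicity their repetition count


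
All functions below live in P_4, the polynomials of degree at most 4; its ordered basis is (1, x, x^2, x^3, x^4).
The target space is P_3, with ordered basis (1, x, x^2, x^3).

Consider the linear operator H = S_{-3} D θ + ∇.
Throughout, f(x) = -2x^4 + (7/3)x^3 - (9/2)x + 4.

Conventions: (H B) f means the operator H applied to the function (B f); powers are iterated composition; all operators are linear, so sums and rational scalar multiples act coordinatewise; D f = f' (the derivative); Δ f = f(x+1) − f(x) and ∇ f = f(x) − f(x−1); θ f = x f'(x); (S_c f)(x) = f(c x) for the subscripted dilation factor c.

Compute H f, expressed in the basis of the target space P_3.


θ f = -8x^4 + 7x^3 - (9/2)x
D θ f = -32x^3 + 21x^2 - 9/2
S_{-3} D θ f = 864x^3 + 189x^2 - 9/2
∇ f = -8x^3 + 19x^2 - 15x - 1/6
(S_{-3} D θ + ∇) f = 856x^3 + 208x^2 - 15x - 14/3

the image equals g(x) = 856x^3 + 208x^2 - 15x - 14/3


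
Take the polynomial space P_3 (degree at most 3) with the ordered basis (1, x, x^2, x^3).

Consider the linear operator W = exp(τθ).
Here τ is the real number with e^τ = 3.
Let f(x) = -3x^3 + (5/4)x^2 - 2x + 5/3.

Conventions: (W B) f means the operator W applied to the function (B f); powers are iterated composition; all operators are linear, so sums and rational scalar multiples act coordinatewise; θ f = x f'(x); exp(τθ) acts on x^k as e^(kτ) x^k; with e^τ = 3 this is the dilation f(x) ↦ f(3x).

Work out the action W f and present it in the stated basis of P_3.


exp(τθ) x^k = e^(kτ) x^k; with e^τ = 3 this sends x^k to 3^k x^k
x ↦ 3 x
x^2 ↦ 9 x^2
x^3 ↦ 27 x^3
applying this coordinatewise to f: exp(τθ) f = -81x^3 + (45/4)x^2 - 6x + 5/3

the image equals g(x) = -81x^3 + (45/4)x^2 - 6x + 5/3


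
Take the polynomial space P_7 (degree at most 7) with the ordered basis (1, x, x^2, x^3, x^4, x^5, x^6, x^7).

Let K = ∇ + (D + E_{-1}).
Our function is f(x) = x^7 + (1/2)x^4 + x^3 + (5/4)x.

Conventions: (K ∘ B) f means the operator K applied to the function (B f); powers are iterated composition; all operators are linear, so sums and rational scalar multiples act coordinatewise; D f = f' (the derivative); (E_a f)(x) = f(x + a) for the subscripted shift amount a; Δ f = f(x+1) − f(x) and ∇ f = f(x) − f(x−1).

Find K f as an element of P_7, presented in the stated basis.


g(x) = x^7 + 7x^6 + (1/2)x^4 + 3x^3 + 3x^2 + (5/4)x + 5/4

∇ f = 7x^6 - 21x^5 + 35x^4 - 33x^3 + 21x^2 - 8x + 11/4
D f = 7x^6 + 2x^3 + 3x^2 + 5/4
E_{-1} f = x^7 - 7x^6 + 21x^5 - (69/2)x^4 + 34x^3 - 21x^2 + (37/4)x - 11/4
(D + E_{-1}) f = x^7 + 21x^5 - (69/2)x^4 + 36x^3 - 18x^2 + (37/4)x - 3/2
(∇ + (D + E_{-1})) f = x^7 + 7x^6 + (1/2)x^4 + 3x^3 + 3x^2 + (5/4)x + 5/4


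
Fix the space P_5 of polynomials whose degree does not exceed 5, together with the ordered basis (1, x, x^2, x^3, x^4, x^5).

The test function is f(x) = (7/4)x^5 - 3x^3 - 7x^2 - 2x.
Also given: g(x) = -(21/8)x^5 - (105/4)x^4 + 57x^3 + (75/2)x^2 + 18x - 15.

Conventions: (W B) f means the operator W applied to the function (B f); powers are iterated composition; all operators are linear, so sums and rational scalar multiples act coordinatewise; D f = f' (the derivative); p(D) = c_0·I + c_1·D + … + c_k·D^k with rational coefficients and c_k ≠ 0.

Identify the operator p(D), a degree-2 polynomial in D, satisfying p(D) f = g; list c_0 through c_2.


c_0 = -3/2, c_1 = -3, c_2 = 3/2

D^0 f = (7/4)x^5 - 3x^3 - 7x^2 - 2x
D^1 f = (35/4)x^4 - 9x^2 - 14x - 2
D^2 f = 35x^3 - 18x - 14
matching coefficients of g against c_0 f + c_1 Df + … from the top degree down determines the c_i
solution: c_0 = -3/2, c_1 = -3, c_2 = 3/2


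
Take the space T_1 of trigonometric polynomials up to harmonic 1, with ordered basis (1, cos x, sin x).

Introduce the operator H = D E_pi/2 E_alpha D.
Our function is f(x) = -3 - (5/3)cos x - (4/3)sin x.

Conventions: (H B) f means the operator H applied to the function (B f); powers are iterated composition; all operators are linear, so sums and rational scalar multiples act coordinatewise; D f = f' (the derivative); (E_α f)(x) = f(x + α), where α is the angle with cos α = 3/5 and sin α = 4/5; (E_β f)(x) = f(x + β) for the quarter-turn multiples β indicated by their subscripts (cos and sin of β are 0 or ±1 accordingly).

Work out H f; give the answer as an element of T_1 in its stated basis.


D f = -(4/3)cos x + (5/3)sin x
E_alpha D f = (8/15)cos x + (31/15)sin x
E_pi/2 E_alpha D f = (31/15)cos x - (8/15)sin x
D E_pi/2 E_alpha D f = -(8/15)cos x - (31/15)sin x

the image equals g(x) = -(8/15)cos x - (31/15)sin x


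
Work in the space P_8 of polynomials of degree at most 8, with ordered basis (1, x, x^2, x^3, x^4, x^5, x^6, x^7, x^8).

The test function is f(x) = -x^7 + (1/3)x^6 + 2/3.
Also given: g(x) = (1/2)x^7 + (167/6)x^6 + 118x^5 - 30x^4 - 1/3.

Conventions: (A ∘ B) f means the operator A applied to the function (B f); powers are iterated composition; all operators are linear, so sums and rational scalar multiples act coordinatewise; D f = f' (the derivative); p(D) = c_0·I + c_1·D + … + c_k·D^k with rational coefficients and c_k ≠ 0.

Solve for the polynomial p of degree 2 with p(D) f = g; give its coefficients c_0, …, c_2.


D^0 f = -x^7 + (1/3)x^6 + 2/3
D^1 f = -7x^6 + 2x^5
D^2 f = -42x^5 + 10x^4
matching coefficients of g against c_0 f + c_1 Df + … from the top degree down determines the c_i
solution: c_0 = -1/2, c_1 = -4, c_2 = -3

p(D) = -(1/2)·I − 4·D − 3·D^2, i.e. c_0 = -1/2, c_1 = -4, c_2 = -3


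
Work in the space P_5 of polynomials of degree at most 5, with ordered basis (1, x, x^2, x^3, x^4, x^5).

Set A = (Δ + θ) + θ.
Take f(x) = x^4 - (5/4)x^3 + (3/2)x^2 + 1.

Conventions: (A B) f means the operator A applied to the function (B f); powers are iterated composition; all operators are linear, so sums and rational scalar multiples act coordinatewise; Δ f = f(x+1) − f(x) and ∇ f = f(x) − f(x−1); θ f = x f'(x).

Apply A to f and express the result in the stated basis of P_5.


the image equals g(x) = 8x^4 - (7/2)x^3 + (33/4)x^2 + (13/4)x + 5/4

Δ f = 4x^3 + (9/4)x^2 + (13/4)x + 5/4
θ f = 4x^4 - (15/4)x^3 + 3x^2
(Δ + θ) f = 4x^4 + (1/4)x^3 + (21/4)x^2 + (13/4)x + 5/4
θ f = 4x^4 - (15/4)x^3 + 3x^2
((Δ + θ) + θ) f = 8x^4 - (7/2)x^3 + (33/4)x^2 + (13/4)x + 5/4


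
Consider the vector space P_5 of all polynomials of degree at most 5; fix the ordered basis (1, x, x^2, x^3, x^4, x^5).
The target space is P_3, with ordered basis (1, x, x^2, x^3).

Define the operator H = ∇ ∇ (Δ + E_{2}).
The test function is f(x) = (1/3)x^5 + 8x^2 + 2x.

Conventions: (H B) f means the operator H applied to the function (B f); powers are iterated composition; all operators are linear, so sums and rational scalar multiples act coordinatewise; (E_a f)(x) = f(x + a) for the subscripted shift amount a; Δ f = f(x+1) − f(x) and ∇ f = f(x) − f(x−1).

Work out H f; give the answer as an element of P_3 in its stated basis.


Δ f = (5/3)x^4 + (10/3)x^3 + (10/3)x^2 + (53/3)x + 31/3
E_{2} f = (1/3)x^5 + (10/3)x^4 + (40/3)x^3 + (104/3)x^2 + (182/3)x + 140/3
(Δ + E_{2}) f = (1/3)x^5 + 5x^4 + (50/3)x^3 + 38x^2 + (235/3)x + 57
∇ (Δ + E_{2}) f = (5/3)x^4 + (50/3)x^3 + (70/3)x^2 + (133/3)x + 157/3
∇ ∇ (Δ + E_{2}) f = (20/3)x^3 + 40x^2 + (10/3)x + 36

the image equals g(x) = (20/3)x^3 + 40x^2 + (10/3)x + 36


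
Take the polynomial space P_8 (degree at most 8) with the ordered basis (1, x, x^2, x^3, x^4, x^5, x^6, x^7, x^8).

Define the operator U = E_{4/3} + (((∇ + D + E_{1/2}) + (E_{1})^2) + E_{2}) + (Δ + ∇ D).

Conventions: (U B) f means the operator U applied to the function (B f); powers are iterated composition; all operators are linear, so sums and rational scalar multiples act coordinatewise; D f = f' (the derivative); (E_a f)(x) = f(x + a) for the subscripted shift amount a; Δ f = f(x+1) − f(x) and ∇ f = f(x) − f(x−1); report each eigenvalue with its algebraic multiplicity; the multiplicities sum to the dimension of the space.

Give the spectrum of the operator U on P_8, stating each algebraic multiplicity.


λ = 4 (multiplicity 9)

image of 1: 4
image of x: 4x + 53/6
image of x^2: 4x^2 + (53/3)x + 433/36
image of x^3: 4x^3 + (53/2)x^2 + (433/12)x + 3779/216
image of x^4: 4x^4 + (106/3)x^3 + (433/6)x^2 + (3779/54)x + 50833/1296
image of x^5: 4x^5 + (265/6)x^4 + (2165/18)x^3 + (18895/108)x^2 + (254165/1296)x + 507347/7776
image of x^6: 4x^6 + 53x^5 + (2165/12)x^4 + (18895/54)x^3 + (254165/432)x^2 + (507347/1296)x + 6514777/46656
image of x^7: 4x^7 + (371/6)x^6 + (3031/12)x^5 + (132265/216)x^4 + (1779155/1296)x^3 + (3551429/2592)x^2 + (45603439/46656)x + 72363275/279936
image of x^8: 4x^8 + (212/3)x^7 + (3031/9)x^6 + (26453/27)x^5 + (1779155/648)x^4 + (3551429/972)x^3 + (45603439/11664)x^2 + (72363275/34992)x + 890184097/1679616
the matrix is upper triangular; its diagonal is (4, 4, 4, 4, 4, 4, 4, 4, 4)
for a triangular matrix the eigenvalues are the diagonal entries, with algebraic multiplicity their repetition count


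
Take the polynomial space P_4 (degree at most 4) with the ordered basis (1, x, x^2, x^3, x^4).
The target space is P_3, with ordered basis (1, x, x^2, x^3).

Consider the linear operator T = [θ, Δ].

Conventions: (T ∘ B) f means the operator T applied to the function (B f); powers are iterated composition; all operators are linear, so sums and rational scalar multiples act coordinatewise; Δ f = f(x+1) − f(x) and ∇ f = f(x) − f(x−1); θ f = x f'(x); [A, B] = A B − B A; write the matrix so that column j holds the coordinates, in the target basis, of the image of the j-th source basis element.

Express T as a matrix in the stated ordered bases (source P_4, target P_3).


image of 1: 0
image of x: -1
image of x^2: -2x - 2
image of x^3: -3x^2 - 6x - 3
image of x^4: -4x^3 - 12x^2 - 12x - 4
each image's coordinates form column j of the matrix

the matrix is [[0, -1, -2, -3, -4]; [0, 0, -2, -6, -12]; [0, 0, 0, -3, -12]; [0, 0, 0, 0, -4]] (rows listed top to bottom)


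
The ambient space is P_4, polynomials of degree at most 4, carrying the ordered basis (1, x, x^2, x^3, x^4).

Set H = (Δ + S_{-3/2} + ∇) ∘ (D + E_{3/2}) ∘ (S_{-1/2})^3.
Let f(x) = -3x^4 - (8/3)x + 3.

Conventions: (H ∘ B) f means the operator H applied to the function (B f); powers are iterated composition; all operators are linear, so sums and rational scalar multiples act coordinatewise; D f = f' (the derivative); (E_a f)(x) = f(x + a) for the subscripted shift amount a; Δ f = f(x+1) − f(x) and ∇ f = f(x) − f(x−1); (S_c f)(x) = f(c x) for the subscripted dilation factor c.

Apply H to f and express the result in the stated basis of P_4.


S_{-1/2} f = -(3/16)x^4 + (4/3)x + 3
S_{-1/2} S_{-1/2} f = -(3/256)x^4 - (2/3)x + 3
S_{-1/2} S_{-1/2} S_{-1/2} f = -(3/4096)x^4 + (1/3)x + 3
D (S_{-1/2})^3 f = -(3/1024)x^3 + 1/3
E_{3/2} (S_{-1/2})^3 f = -(3/4096)x^4 - (9/2048)x^3 - (81/8192)x^2 + (7949/24576)x + 229133/65536
(D + E_{3/2}) (S_{-1/2})^3 f = -(3/4096)x^4 - (15/2048)x^3 - (81/8192)x^2 + (7949/24576)x + 752935/196608
Δ (D + E_{3/2}) (S_{-1/2})^3 f = -(3/1024)x^3 - (27/1024)x^2 - (183/4096)x + 1877/6144
S_{-3/2} (D + E_{3/2}) (S_{-1/2})^3 f = -(243/65536)x^4 + (405/16384)x^3 - (729/32768)x^2 - (7949/16384)x + 752935/196608
∇ (D + E_{3/2}) (S_{-1/2})^3 f = -(3/1024)x^3 - (9/512)x^2 - (3/4096)x + 4015/12288
(Δ + S_{-3/2} + ∇) (D + E_{3/2}) (S_{-1/2})^3 f = -(243/65536)x^4 + (309/16384)x^3 - (2169/32768)x^2 - (8693/16384)x + 292413/65536

the image equals g(x) = -(243/65536)x^4 + (309/16384)x^3 - (2169/32768)x^2 - (8693/16384)x + 292413/65536


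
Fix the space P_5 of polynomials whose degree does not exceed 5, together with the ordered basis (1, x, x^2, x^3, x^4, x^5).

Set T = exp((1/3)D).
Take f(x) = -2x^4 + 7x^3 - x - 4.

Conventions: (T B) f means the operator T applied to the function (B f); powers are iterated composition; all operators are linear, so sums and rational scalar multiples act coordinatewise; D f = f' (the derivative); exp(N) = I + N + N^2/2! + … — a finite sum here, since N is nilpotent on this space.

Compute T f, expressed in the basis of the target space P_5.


order-1 term: -(8/3)x^3 + 7x^2 - 1/3
order-2 term: -(4/3)x^2 + (7/3)x
order-3 term: -(8/27)x + 7/27
order-4 term: -2/81
the series for exp((1/3)D) f terminates at order 4
exp((1/3)D) f = -2x^4 + (13/3)x^3 + (17/3)x^2 + (28/27)x - 332/81

the result is g(x) = -2x^4 + (13/3)x^3 + (17/3)x^2 + (28/27)x - 332/81


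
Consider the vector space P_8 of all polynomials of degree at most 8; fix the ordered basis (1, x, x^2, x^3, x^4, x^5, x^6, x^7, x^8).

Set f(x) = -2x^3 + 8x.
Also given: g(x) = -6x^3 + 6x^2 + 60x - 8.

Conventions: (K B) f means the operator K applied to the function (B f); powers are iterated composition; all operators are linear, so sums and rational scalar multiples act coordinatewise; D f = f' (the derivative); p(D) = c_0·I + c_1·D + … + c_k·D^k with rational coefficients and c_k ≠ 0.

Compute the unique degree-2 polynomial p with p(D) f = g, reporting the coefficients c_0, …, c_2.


p(D) = 3·I − D − 3·D^2, i.e. c_0 = 3, c_1 = -1, c_2 = -3

D^0 f = -2x^3 + 8x
D^1 f = -6x^2 + 8
D^2 f = -12x
matching coefficients of g against c_0 f + c_1 Df + … from the top degree down determines the c_i
solution: c_0 = 3, c_1 = -1, c_2 = -3


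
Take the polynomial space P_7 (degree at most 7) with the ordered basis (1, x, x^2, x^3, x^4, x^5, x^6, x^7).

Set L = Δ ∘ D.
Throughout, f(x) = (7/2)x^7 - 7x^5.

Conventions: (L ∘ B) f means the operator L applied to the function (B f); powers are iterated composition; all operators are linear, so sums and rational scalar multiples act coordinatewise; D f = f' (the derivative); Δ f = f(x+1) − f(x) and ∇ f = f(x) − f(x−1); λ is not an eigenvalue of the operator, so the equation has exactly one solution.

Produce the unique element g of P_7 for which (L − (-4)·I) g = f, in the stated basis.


write g with unknown coordinates in the stated basis and equate coefficients in (L − (-4)·I) g = f
solving from the highest basis element down gives g = (7/8)x^7 - (175/16)x^5 - (735/32)x^4 + (385/16)x^3 + (4095/32)x^2 + (1253/16)x - 3003/64
check: L g = (147/4)x^5 + (735/8)x^4 - (385/4)x^3 - (4095/8)x^2 - (1253/4)x + 3003/16
so L g − (-4)·g = (7/2)x^7 - 7x^5 = f ✓

the result is g(x) = (7/8)x^7 - (175/16)x^5 - (735/32)x^4 + (385/16)x^3 + (4095/32)x^2 + (1253/16)x - 3003/64
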